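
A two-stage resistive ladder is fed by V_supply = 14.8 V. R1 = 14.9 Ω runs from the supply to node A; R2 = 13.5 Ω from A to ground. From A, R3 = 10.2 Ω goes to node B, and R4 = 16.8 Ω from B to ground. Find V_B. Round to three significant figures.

V_B ≈ 3.47 V

Node A sees R2 in parallel with the series input of stage 2, R3 + R4 = 27.00 Ω.
Effective lower resistance at A: R2 ‖ 27.00 = 9.000 Ω.
First divider: V_A = V_supply · 9.000/(14.9 + 9.000) = 5.573 V.
Then the unloaded second divider: V_B = V_A × R4/(R3+R4) = 5.573 × 0.6222 = 3.468 V.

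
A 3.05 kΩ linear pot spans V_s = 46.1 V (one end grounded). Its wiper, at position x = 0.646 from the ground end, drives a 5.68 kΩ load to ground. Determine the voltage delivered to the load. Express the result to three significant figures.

Lower segment x·R_p = 1.970 kΩ; upper segment (1−x)·R_p = 1.080 kΩ.
(x·R_p) ‖ R_L = 1.463 kΩ.
Loaded-divider output: V_out = 46.1 × 0.5753 = 26.52 V.
(Unloaded: V_out = x·V_s = 29.8 V.)

V_out ≈ 26.5 V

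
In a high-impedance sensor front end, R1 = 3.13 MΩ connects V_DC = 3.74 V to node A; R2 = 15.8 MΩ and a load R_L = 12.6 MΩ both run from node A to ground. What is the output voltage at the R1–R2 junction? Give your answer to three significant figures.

R2 ‖ R_L = (15.8 × 12.6)/(15.8 + 12.6) = 7.010 MΩ.
Then V_out = V_DC · R2'/(R1 + R2') = 3.74 × 7.010/10.14 = 2.586 V.

V_out ≈ 2.59 V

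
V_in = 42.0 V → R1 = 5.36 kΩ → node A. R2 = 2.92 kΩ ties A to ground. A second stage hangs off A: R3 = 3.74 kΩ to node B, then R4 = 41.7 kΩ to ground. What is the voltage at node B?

Node A sees R2 in parallel with the series input of stage 2, R3 + R4 = 45.44 kΩ.
R2 ‖ (R3+R4) = 2.744 kΩ.
So V_A = 42.0 × 0.3386 = 14.22 V.
Then the unloaded second divider: V_B = V_A × R4/(R3+R4) = 14.22 × 0.9177 = 13.05 V.

V_B ≈ 13.0 V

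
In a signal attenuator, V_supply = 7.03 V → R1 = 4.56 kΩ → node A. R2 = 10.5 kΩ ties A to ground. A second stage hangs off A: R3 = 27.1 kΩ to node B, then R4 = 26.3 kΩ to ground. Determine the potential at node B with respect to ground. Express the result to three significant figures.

The second stage (R3 + R4 = 53.40 kΩ) loads node A in parallel with R2.
Effective lower resistance at A: R2 ‖ 53.40 = 8.775 kΩ.
So V_A = 7.03 × 0.6580 = 4.626 V.
Then the unloaded second divider: V_B = V_A × R4/(R3+R4) = 4.626 × 0.4925 = 2.278 V.

V_B ≈ 2.28 V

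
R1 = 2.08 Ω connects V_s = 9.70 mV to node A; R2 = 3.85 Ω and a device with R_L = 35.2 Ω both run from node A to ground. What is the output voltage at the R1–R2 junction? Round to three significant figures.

R2 ‖ R_L = (3.85 × 35.2)/(3.85 + 35.2) = 3.470 Ω.
Voltage divider with the loaded lower leg: V_out = 9.70 × 3.470/(2.08 + 3.470) = 9.70 × 0.6253 = 6.065 mV.
(Unloaded it would be 6.30 mV; the load pulls it down.)

V_out ≈ 6.06 mV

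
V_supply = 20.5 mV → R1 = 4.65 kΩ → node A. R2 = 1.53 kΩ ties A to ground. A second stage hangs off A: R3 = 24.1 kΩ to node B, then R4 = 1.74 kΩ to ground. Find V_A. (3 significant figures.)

The second stage (R3 + R4 = 25.84 kΩ) loads node A in parallel with R2.
R2 ‖ (R3+R4) = 1.444 kΩ.
First divider: V_A = V_supply · 1.444/(4.65 + 1.444) = 4.859 mV.

V_A ≈ 4.86 mV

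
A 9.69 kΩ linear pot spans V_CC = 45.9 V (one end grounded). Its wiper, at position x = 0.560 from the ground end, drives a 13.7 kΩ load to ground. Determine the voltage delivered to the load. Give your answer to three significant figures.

The pot divides into 4.264 kΩ above the wiper and 5.426 kΩ below.
R_L loads the lower segment: effective lower R = 3.887 kΩ.
Then V_out = V_CC · 3.887/(4.264 + 3.887) = 21.89 V.
(Unloaded: V_out = x·V_CC = 25.7 V.)

V_out ≈ 21.9 V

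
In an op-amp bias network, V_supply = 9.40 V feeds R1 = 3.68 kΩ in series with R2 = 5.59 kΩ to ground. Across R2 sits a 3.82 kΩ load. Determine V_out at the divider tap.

V_out ≈ 3.59 V

First combine the lower leg with the load: R2 ‖ R_L = 2.269 kΩ.
Voltage divider with the loaded lower leg: V_out = 9.40 × 2.269/(3.68 + 2.269) = 9.40 × 0.3814 = 3.586 V.
(Unloaded it would be 5.67 V; the load pulls it down.)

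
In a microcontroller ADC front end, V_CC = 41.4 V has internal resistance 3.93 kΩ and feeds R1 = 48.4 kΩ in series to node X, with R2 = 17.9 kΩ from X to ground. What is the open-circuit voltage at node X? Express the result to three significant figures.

V_th ≈ 10.6 V

R1' = 3.93 + 48.4 = 52.33 kΩ (source resistance + R1).
V_th is the unloaded tap voltage: V_CC · R2/(R1'+R2) = 41.4 × 0.2549 = 10.55 V.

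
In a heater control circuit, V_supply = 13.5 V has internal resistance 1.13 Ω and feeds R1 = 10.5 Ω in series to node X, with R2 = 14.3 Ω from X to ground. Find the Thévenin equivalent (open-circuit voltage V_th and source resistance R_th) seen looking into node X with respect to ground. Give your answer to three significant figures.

V_th ≈ 7.45 V, R_th ≈ 6.41 Ω

R1' = 1.13 + 10.5 = 11.63 Ω (source resistance + R1).
V_th is the unloaded tap voltage: V_supply · R2/(R1'+R2) = 13.5 × 0.5515 = 7.445 V.
With V_supply suppressed (replaced by a short), R_th = R1' ‖ R2 = (11.63 × 14.3)/(11.63 + 14.3) = 6.414 Ω.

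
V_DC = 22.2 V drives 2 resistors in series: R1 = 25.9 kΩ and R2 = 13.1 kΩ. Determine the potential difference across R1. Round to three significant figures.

V ≈ 14.7 V

Series total: ΣR = 25.9 + 13.1 = 39.00 kΩ.
Voltage divider: V = V_DC · (25.90 / 39.00) = 22.2 × 0.6641 = 14.74 V.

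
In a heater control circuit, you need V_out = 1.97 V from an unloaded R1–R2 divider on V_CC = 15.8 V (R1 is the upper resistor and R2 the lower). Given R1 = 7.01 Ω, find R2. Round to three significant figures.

R2 ≈ 0.999 Ω

V_out/V_CC = R2/(R1+R2) = 0.1247.
R2 = R1 · 0.1247/(1 − 0.1247) = 0.9985 Ω.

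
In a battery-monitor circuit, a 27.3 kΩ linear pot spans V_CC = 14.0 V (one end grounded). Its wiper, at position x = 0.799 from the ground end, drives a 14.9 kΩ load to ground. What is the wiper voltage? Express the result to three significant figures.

Split the track: R_lower = x·R_p = 21.81 kΩ, R_upper = (1−x)·R_p = 5.487 kΩ.
Lower segment in parallel with the load: 21.81 ‖ 14.9 = 8.853 kΩ.
Then V_out = V_CC · 8.853/(5.487 + 8.853) = 8.643 V.

V_out ≈ 8.64 V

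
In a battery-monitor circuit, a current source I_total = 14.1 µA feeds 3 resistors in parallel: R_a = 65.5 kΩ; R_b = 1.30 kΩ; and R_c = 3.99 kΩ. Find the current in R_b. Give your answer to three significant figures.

I ≈ 10.5 µA

Total conductance ΣG = 1/65.5 + 1/1.30 + 1/3.99 = 1.035 (units of 1/kΩ).
R_b takes the fraction G_k/ΣG = 0.7692/1.035 = 0.7431, so I = 14.1 × 0.7431 = 10.48 µA.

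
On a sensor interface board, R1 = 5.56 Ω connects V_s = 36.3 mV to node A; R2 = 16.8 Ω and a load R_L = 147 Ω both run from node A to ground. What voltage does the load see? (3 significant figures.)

V_out ≈ 26.5 mV

The load sits in parallel with R2, giving an effective lower resistance R2' = R2·R_L/(R2+R_L) = 15.08 Ω.
Voltage divider with the loaded lower leg: V_out = 36.3 × 15.08/(5.56 + 15.08) = 36.3 × 0.7306 = 26.52 mV.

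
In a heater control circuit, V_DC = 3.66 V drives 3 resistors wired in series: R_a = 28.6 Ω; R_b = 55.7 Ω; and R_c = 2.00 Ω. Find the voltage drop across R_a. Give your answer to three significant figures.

V ≈ 1.21 V

Total series resistance ΣR = 28.6 + 55.7 + 2.00 = 86.30 Ω.
By the voltage-divider rule, V = 3.66 × 28.60/86.30 = 1.213 V.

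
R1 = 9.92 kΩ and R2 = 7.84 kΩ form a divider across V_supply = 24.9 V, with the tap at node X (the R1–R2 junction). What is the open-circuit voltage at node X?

V_th ≈ 11.0 V

V_th is the unloaded tap voltage: V_supply · R2/(R1+R2) = 24.9 × 0.4414 = 10.99 V.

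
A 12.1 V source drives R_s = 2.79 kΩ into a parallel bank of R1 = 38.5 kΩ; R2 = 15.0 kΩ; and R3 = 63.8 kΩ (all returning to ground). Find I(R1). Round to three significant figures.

I ≈ 0.241 mA

Equivalent of the parallel group: R_p = 9.232 kΩ.
V_A = 12.1 × 9.232/12.02 = 9.292 V.
Branch current I = V_A/R1 = 9.292/38.5 = 0.2414 mA.
(Equivalently: I_total = 1.006 mA, then current-divider fraction G_k/ΣG = 0.2398.)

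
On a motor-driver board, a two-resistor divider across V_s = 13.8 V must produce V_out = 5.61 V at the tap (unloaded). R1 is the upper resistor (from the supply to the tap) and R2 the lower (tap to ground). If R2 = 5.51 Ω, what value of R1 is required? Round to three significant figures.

R1 ≈ 8.04 Ω

Required fraction k = V_out/V_s = 0.4065.
So R1 = R2 · (V_s/V_out − 1) = 5.51 × (13.8/5.61 − 1) = 5.51 × 1.460 = 8.044 Ω.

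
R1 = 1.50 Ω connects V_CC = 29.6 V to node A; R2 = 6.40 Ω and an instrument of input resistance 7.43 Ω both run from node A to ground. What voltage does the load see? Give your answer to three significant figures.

V_out ≈ 20.6 V

The load sits in parallel with R2, giving an effective lower resistance R2' = R2·R_L/(R2+R_L) = 3.438 Ω.
Voltage divider with the loaded lower leg: V_out = 29.6 × 3.438/(1.50 + 3.438) = 29.6 × 0.6963 = 20.61 V.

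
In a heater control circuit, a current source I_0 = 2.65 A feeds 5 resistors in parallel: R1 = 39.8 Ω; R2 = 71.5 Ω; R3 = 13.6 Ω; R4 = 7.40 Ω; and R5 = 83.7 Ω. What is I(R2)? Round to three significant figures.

Conductances: ΣG = 1/39.8 + 1/71.5 + 1/13.6 + 1/7.40 + 1/83.7 = 0.2597 (1/Ω).
R2 takes the fraction G_k/ΣG = 0.01399/0.2597 = 0.05385, so I = 2.65 × 0.05385 = 0.1427 A.

I ≈ 0.143 A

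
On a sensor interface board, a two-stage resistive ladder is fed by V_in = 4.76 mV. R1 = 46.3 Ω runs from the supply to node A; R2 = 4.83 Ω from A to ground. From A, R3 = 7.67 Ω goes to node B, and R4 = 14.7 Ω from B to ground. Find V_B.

Looking into the second stage from A: R3 + R4 = 22.37 Ω appears in parallel with R2.
Effective lower resistance at A: R2 ‖ 22.37 = 3.972 Ω.
First divider: V_A = V_in · 3.972/(46.3 + 3.972) = 0.3761 mV.
Then the unloaded second divider: V_B = V_A × R4/(R3+R4) = 0.3761 × 0.6571 = 0.2472 mV.

V_B ≈ 0.247 mV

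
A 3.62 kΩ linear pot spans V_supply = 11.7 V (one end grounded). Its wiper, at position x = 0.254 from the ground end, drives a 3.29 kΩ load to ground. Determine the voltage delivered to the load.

V_out ≈ 2.46 V

Split the track: R_lower = x·R_p = 0.9195 kΩ, R_upper = (1−x)·R_p = 2.701 kΩ.
(x·R_p) ‖ R_L = 0.7186 kΩ.
Then V_out = V_supply · 0.7186/(2.701 + 0.7186) = 2.459 V.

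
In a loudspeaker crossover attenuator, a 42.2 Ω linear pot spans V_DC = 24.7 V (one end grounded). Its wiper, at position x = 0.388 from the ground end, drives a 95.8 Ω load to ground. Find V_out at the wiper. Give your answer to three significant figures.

Split the track: R_lower = x·R_p = 16.37 Ω, R_upper = (1−x)·R_p = 25.83 Ω.
(x·R_p) ‖ R_L = 13.98 Ω.
Loaded-divider output: V_out = 24.7 × 0.3513 = 8.676 V.

V_out ≈ 8.68 V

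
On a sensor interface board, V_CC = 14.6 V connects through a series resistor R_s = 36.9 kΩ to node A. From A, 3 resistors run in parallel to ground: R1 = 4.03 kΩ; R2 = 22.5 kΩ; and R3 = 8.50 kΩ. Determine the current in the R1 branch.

I ≈ 0.224 mA

Combine the parallel branches: R_p = (1/4.03 + 1/22.5 + 1/8.50)⁻¹ = 2.438 kΩ.
V_A = 14.6 × 2.438/39.34 = 0.9047 V.
Branch current I = V_A/R1 = 0.9047/4.03 = 0.2245 mA.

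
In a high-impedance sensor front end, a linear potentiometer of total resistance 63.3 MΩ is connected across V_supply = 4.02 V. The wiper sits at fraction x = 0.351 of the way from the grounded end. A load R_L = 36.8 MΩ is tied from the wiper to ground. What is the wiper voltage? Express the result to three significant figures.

Lower segment x·R_p = 22.22 MΩ; upper segment (1−x)·R_p = 41.08 MΩ.
(x·R_p) ‖ R_L = 13.85 MΩ.
V_out = 4.02 × 13.85/(41.08 + 13.85) = 1.014 V.

V_out ≈ 1.01 V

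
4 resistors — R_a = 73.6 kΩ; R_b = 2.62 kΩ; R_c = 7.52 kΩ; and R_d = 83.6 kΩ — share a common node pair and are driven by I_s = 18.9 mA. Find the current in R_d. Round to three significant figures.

I ≈ 0.419 mA

Total conductance ΣG = 1/73.6 + 1/2.62 + 1/7.52 + 1/83.6 = 0.5402 (units of 1/kΩ).
By the current-divider rule, I = I_s · G_k/ΣG = 18.9 × 0.02214 = 0.4185 mA.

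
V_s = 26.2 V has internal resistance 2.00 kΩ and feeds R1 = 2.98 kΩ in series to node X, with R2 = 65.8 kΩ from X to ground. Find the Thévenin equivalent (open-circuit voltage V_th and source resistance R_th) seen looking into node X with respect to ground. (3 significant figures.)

V_th ≈ 24.4 V, R_th ≈ 4.63 kΩ

R1' = 2.00 + 2.98 = 4.980 kΩ (source resistance + R1).
V_th is the unloaded tap voltage: V_s · R2/(R1'+R2) = 26.2 × 0.9296 = 24.36 V.
With V_s suppressed (replaced by a short), R_th = R1' ‖ R2 = (4.980 × 65.8)/(4.980 + 65.8) = 4.630 kΩ.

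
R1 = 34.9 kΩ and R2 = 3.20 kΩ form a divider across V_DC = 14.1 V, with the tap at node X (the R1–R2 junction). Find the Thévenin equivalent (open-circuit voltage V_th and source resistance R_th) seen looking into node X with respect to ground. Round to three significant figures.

V_th is the unloaded tap voltage: V_DC · R2/(R1+R2) = 14.1 × 0.08399 = 1.184 V.
Looking into X with the source shorted: R_th = R1·R2/(R1+R2) = 34.90 × 3.20/38.10 = 2.931 kΩ.

V_th ≈ 1.18 V, R_th ≈ 2.93 kΩ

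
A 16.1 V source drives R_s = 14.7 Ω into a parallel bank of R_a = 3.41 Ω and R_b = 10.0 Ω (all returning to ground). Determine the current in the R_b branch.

I ≈ 0.237 A

Parallel bank: R_p = 1/(1/3.41 + 1/10.0) = 2.543 Ω.
V_A by voltage divider: V_A = 16.1 × 2.543/(14.7 + 2.543) = 2.374 V.
I(R_b) = V_A / R_b = 2.374/10.0 = 0.2374 A.
(Equivalently: I_total = 0.9337 A, then current-divider fraction G_k/ΣG = 0.2543.)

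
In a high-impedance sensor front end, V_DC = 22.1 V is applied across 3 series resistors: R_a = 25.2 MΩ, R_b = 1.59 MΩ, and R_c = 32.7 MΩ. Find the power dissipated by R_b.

ΣR = 59.49 MΩ → I = 22.1/59.49 = 0.3715 µA.
P = I²R = 0.1380 × 1.59 = 0.2194 µW.

P ≈ 0.219 µW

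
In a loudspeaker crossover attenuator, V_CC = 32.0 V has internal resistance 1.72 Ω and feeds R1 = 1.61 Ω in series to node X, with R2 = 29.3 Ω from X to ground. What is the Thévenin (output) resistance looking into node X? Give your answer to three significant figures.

R_th ≈ 2.99 Ω

R1' = 1.72 + 1.61 = 3.330 Ω (source resistance + R1).
Zeroing V_CC shorts the top of R1' to ground, so R_th = R1' ‖ R2 = 2.990 Ω.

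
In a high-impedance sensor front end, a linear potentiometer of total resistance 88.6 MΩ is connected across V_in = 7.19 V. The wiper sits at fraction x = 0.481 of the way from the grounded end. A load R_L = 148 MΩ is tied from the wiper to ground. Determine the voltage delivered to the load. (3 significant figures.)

The pot divides into 45.98 MΩ above the wiper and 42.62 MΩ below.
R_L loads the lower segment: effective lower R = 33.09 MΩ.
Then V_out = V_in · 33.09/(45.98 + 33.09) = 3.009 V.

V_out ≈ 3.01 V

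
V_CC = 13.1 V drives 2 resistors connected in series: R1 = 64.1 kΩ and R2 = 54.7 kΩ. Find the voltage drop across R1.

V ≈ 7.07 V

ΣR = 64.1 + 54.7 = 118.8 kΩ.
Voltage divider: V = V_CC · (64.10 / 118.8) = 13.1 × 0.5396 = 7.068 V.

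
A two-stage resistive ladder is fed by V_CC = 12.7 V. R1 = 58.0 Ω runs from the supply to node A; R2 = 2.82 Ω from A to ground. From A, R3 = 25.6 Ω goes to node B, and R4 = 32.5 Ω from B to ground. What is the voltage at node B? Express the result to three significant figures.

V_B ≈ 0.315 V

Node A sees R2 in parallel with the series input of stage 2, R3 + R4 = 58.10 Ω.
R2 ‖ (R3+R4) = 2.689 Ω.
First divider: V_A = V_CC · 2.689/(58.0 + 2.689) = 0.5628 V.
Then the unloaded second divider: V_B = V_A × R4/(R3+R4) = 0.5628 × 0.5594 = 0.3148 V.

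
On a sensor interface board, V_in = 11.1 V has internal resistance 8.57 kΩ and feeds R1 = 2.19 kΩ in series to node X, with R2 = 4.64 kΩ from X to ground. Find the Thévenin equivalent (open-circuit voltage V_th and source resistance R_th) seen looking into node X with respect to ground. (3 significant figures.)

R1' = 8.57 + 2.19 = 10.76 kΩ (source resistance + R1).
With X open, the divider is unloaded: V_th = 11.1 × 4.64/15.40 = 3.344 V.
Zeroing V_in shorts the top of R1' to ground, so R_th = R1' ‖ R2 = 3.242 kΩ.

V_th ≈ 3.34 V, R_th ≈ 3.24 kΩ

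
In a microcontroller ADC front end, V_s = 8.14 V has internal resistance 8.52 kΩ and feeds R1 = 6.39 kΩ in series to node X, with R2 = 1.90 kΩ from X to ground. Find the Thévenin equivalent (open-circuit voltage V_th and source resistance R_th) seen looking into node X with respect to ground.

R1' = 8.52 + 6.39 = 14.91 kΩ (source resistance + R1).
V_th is the unloaded tap voltage: V_s · R2/(R1'+R2) = 8.14 × 0.1130 = 0.9200 V.
Zeroing V_s shorts the top of R1' to ground, so R_th = R1' ‖ R2 = 1.685 kΩ.

V_th ≈ 0.920 V, R_th ≈ 1.69 kΩ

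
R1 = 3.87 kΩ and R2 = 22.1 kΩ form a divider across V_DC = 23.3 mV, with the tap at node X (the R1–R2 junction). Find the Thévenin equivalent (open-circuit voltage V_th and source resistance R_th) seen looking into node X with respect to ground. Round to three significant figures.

V_th ≈ 19.8 mV, R_th ≈ 3.29 kΩ

V_th is the unloaded tap voltage: V_DC · R2/(R1+R2) = 23.3 × 0.8510 = 19.83 mV.
Zeroing V_DC shorts the top of R1 to ground, so R_th = R1 ‖ R2 = 3.293 kΩ.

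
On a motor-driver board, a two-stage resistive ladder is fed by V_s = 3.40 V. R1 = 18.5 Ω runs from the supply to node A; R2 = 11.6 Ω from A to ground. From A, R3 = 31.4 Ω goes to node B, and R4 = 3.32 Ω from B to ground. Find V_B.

Node A sees R2 in parallel with the series input of stage 2, R3 + R4 = 34.72 Ω.
R2 ‖ (R3+R4) = 8.695 Ω.
V_A = 3.40 × 8.695/(18.5 + 8.695) = 1.087 V.
Stage 2 is unloaded, so V_B = V_A · R4/(R3+R4) = 1.087 × 3.32/34.72 = 0.1039 V.

V_B ≈ 0.104 V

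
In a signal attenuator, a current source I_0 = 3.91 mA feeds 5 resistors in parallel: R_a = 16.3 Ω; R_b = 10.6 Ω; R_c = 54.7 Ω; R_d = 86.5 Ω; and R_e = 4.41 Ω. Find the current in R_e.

ΣG = 1/16.3 + 1/10.6 + 1/54.7 + 1/86.5 + 1/4.41 = 0.4123.
Current divider: I(R_e) = I_0 · G_k/ΣG = 3.91 × (0.2268/0.4123) = 3.91 × 0.5500 = 2.150 mA.

I ≈ 2.15 mA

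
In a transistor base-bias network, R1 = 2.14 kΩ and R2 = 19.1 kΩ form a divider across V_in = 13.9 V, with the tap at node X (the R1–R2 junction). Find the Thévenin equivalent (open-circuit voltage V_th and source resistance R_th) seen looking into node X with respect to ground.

V_th ≈ 12.5 V, R_th ≈ 1.92 kΩ

V_th is the unloaded tap voltage: V_in · R2/(R1+R2) = 13.9 × 0.8992 = 12.50 V.
Looking into X with the source shorted: R_th = R1·R2/(R1+R2) = 2.140 × 19.1/21.24 = 1.924 kΩ.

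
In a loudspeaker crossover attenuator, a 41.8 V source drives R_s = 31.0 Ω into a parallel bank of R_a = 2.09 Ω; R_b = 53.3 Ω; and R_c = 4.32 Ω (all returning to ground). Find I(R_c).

Equivalent of the parallel group: R_p = 1.372 Ω.
Node voltage V_A = V_DC · R_p/(R_s + R_p) = 41.8 × 0.04239 = 1.772 V.
I(R_c) = V_A / R_c = 1.772/4.32 = 0.4102 A.

I ≈ 0.410 A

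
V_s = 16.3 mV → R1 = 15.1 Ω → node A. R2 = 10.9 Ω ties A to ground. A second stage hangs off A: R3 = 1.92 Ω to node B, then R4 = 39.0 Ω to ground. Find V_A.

V_A ≈ 5.92 mV

Node A sees R2 in parallel with the series input of stage 2, R3 + R4 = 40.92 Ω.
Effective lower resistance at A: R2 ‖ 40.92 = 8.607 Ω.
So V_A = 16.3 × 0.3631 = 5.918 mV.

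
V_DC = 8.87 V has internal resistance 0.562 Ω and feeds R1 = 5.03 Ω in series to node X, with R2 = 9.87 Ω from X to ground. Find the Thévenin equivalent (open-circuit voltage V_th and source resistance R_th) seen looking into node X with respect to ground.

R1' = 0.562 + 5.03 = 5.592 Ω (source resistance + R1).
V_th is the unloaded tap voltage: V_DC · R2/(R1'+R2) = 8.87 × 0.6383 = 5.662 V.
Looking into X with the source shorted: R_th = R1'·R2/(R1'+R2) = 5.592 × 9.87/15.46 = 3.570 Ω.

V_th ≈ 5.66 V, R_th ≈ 3.57 Ω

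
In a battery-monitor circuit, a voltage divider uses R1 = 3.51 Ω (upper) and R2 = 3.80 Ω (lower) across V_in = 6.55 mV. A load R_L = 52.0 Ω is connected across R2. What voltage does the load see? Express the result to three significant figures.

R2 ‖ R_L = (3.80 × 52.0)/(3.80 + 52.0) = 3.541 Ω.
Then V_out = V_in · R2'/(R1 + R2') = 6.55 × 3.541/7.051 = 3.289 mV.
(Unloaded it would be 3.40 mV; the load pulls it down.)

V_out ≈ 3.29 mV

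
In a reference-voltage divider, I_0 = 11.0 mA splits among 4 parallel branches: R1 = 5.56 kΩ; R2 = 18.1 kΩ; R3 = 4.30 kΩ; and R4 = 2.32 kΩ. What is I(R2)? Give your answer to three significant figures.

Total conductance ΣG = 1/5.56 + 1/18.1 + 1/4.30 + 1/2.32 = 0.8987 (units of 1/kΩ).
Current divider: I(R2) = I_0 · G_k/ΣG = 11.0 × (0.05525/0.8987) = 11.0 × 0.06148 = 0.6762 mA.

I ≈ 0.676 mA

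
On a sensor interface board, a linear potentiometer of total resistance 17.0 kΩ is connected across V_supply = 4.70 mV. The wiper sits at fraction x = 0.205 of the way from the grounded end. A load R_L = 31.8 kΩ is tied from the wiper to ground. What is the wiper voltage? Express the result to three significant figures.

V_out ≈ 0.886 mV

Split the track: R_lower = x·R_p = 3.485 kΩ, R_upper = (1−x)·R_p = 13.52 kΩ.
(x·R_p) ‖ R_L = 3.141 kΩ.
Loaded-divider output: V_out = 4.70 × 0.1886 = 0.8863 mV.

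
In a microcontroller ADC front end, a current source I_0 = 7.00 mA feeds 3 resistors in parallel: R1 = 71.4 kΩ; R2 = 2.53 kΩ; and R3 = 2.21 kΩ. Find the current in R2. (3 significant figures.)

I ≈ 3.21 mA

ΣG = 1/71.4 + 1/2.53 + 1/2.21 = 0.8618.
R2 takes the fraction G_k/ΣG = 0.3953/0.8618 = 0.4587, so I = 7.00 × 0.4587 = 3.211 mA.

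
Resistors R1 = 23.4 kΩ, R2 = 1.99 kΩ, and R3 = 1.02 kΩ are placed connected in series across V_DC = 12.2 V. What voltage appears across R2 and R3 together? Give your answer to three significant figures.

ΣR = 23.4 + 1.99 + 1.02 = 26.41 kΩ.
R_{R2..R3} = 1.99 + 1.02 = 3.010 kΩ.
V = V_DC · R/ΣR = 12.2 × 0.1140 = 1.390 V.

V ≈ 1.39 V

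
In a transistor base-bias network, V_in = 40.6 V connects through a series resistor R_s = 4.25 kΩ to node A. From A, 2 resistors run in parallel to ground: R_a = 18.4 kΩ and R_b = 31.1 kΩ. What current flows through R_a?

I ≈ 1.61 mA

Parallel bank: R_p = 1/(1/18.4 + 1/31.1) = 11.56 kΩ.
Node voltage V_A = V_in · R_p/(R_s + R_p) = 40.6 × 0.7312 = 29.69 V.
I(R_a) = V_A / R_a = 29.69/18.4 = 1.613 mA.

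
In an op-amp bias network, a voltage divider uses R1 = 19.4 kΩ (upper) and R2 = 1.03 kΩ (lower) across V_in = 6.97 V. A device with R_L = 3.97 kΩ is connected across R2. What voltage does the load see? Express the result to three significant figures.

V_out ≈ 0.282 V

R2 ‖ R_L = (1.03 × 3.97)/(1.03 + 3.97) = 0.8178 kΩ.
Voltage divider with the loaded lower leg: V_out = 6.97 × 0.8178/(19.4 + 0.8178) = 6.97 × 0.04045 = 0.2819 V.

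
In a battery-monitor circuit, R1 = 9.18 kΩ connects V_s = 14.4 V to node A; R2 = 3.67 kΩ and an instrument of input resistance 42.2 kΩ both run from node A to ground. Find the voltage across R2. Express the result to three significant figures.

V_out ≈ 3.87 V

First combine the lower leg with the load: R2 ‖ R_L = 3.376 kΩ.
Voltage divider with the loaded lower leg: V_out = 14.4 × 3.376/(9.18 + 3.376) = 14.4 × 0.2689 = 3.872 V.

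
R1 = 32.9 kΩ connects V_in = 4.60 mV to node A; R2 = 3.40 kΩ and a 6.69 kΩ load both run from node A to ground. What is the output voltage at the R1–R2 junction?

V_out ≈ 0.295 mV

First combine the lower leg with the load: R2 ‖ R_L = 2.254 kΩ.
Voltage divider with the loaded lower leg: V_out = 4.60 × 2.254/(32.9 + 2.254) = 4.60 × 0.06413 = 0.2950 mV.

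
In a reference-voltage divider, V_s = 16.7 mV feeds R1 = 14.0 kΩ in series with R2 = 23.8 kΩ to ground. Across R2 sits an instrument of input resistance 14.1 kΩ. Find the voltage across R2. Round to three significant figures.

R2 ‖ R_L = (23.8 × 14.1)/(23.8 + 14.1) = 8.854 kΩ.
Now apply the divider: V_out = 16.7 × 0.3874 = 6.470 mV.
(Unloaded it would be 10.5 mV; the load pulls it down.)

V_out ≈ 6.47 mV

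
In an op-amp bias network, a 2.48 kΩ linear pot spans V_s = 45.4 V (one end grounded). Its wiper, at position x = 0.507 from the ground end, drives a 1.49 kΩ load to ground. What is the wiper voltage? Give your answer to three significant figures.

The pot divides into 1.223 kΩ above the wiper and 1.257 kΩ below.
R_L loads the lower segment: effective lower R = 0.6819 kΩ.
Loaded-divider output: V_out = 45.4 × 0.3580 = 16.26 V.

V_out ≈ 16.3 V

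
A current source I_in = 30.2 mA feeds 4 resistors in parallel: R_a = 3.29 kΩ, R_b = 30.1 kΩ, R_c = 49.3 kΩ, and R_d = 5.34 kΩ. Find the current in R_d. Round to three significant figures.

Total conductance ΣG = 1/3.29 + 1/30.1 + 1/49.3 + 1/5.34 = 0.5447 (units of 1/kΩ).
R_d takes the fraction G_k/ΣG = 0.1873/0.5447 = 0.3438, so I = 30.2 × 0.3438 = 10.38 mA.

I ≈ 10.4 mA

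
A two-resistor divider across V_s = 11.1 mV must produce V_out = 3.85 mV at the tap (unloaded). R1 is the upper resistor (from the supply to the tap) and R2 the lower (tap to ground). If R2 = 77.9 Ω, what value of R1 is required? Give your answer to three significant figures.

R1 ≈ 147 Ω

Required fraction k = V_out/V_s = 0.3468.
R1 = R2·(1/k − 1) = 77.9 × 1.883 = 146.7 Ω.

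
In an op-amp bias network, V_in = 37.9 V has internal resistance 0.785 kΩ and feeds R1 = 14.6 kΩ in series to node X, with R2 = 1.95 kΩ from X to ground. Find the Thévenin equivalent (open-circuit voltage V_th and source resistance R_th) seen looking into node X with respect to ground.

R1' = 0.785 + 14.6 = 15.38 kΩ (source resistance + R1).
With X open, the divider is unloaded: V_th = 37.9 × 1.95/17.34 = 4.263 V.
Looking into X with the source shorted: R_th = R1'·R2/(R1'+R2) = 15.38 × 1.95/17.34 = 1.731 kΩ.

V_th ≈ 4.26 V, R_th ≈ 1.73 kΩ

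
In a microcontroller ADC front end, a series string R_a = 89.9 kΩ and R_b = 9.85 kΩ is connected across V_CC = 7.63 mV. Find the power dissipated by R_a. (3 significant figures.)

Series current I = V_CC/ΣR = 7.63/99.75 = 0.07649 µA.
P(R_a) = I²·R_a = (0.07649)² × 89.9 = 0.5260 nW.

P ≈ 0.526 nW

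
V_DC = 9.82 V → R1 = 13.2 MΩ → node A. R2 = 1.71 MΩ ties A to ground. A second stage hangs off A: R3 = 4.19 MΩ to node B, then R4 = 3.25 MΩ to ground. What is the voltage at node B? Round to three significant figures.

Node A sees R2 in parallel with the series input of stage 2, R3 + R4 = 7.440 MΩ.
Effective lower resistance at A: R2 ‖ 7.440 = 1.390 MΩ.
V_A = 9.82 × 1.390/(13.2 + 1.390) = 0.9358 V.
V_B = V_A × 0.4368 = 0.4088 V.

V_B ≈ 0.409 V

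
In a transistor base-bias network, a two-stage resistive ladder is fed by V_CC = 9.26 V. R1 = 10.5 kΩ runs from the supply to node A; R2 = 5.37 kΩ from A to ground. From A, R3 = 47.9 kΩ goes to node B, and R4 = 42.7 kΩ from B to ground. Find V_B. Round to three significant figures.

V_B ≈ 1.42 V

The second stage (R3 + R4 = 90.60 kΩ) loads node A in parallel with R2.
R2 ‖ (R3+R4) = 5.070 kΩ.
First divider: V_A = V_CC · 5.070/(10.5 + 5.070) = 3.015 V.
V_B = V_A × 0.4713 = 1.421 V.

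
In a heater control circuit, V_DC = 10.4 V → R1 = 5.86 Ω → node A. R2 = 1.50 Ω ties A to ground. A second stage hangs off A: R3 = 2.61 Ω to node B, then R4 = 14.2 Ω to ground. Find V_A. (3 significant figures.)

Node A sees R2 in parallel with the series input of stage 2, R3 + R4 = 16.81 Ω.
R2 ‖ (R3+R4) = 1.377 Ω.
So V_A = 10.4 × 0.1903 = 1.979 V.

V_A ≈ 1.98 V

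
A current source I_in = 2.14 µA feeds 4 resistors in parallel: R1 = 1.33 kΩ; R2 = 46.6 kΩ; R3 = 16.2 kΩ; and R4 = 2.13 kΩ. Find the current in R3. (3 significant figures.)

I ≈ 0.101 µA

Total conductance ΣG = 1/1.33 + 1/46.6 + 1/16.2 + 1/2.13 = 1.305 (units of 1/kΩ).
Current divider: I(R3) = I_in · G_k/ΣG = 2.14 × (0.06173/1.305) = 2.14 × 0.04732 = 0.1013 µA.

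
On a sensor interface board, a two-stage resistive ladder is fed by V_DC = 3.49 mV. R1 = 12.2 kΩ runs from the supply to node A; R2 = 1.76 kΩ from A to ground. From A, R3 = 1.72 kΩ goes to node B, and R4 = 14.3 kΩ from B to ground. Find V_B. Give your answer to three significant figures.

The second stage (R3 + R4 = 16.02 kΩ) loads node A in parallel with R2.
R2 ‖ (R3+R4) = 1.586 kΩ.
First divider: V_A = V_DC · 1.586/(12.2 + 1.586) = 0.4015 mV.
V_B = V_A × 0.8926 = 0.3584 mV.

V_B ≈ 0.358 mV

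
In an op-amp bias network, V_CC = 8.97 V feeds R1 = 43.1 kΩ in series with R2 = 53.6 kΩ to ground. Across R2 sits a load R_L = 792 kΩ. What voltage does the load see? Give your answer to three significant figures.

V_out ≈ 4.83 V

The load sits in parallel with R2, giving an effective lower resistance R2' = R2·R_L/(R2+R_L) = 50.20 kΩ.
Voltage divider with the loaded lower leg: V_out = 8.97 × 50.20/(43.1 + 50.20) = 8.97 × 0.5381 = 4.826 V.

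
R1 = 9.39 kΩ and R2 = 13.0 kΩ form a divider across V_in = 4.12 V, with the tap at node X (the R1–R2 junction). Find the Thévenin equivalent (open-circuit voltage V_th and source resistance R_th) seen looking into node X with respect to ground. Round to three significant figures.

With X open, the divider is unloaded: V_th = 4.12 × 13.0/22.39 = 2.392 V.
With V_in suppressed (replaced by a short), R_th = R1 ‖ R2 = (9.390 × 13.0)/(9.390 + 13.0) = 5.452 kΩ.

V_th ≈ 2.39 V, R_th ≈ 5.45 kΩ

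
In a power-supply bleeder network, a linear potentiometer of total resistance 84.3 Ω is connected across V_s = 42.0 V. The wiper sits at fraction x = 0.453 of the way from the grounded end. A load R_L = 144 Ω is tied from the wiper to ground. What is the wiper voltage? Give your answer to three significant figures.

V_out ≈ 16.6 V

The pot divides into 46.11 Ω above the wiper and 38.19 Ω below.
Lower segment in parallel with the load: 38.19 ‖ 144 = 30.18 Ω.
V_out = 42.0 × 30.18/(46.11 + 30.18) = 16.62 V.
(Unloaded: V_out = x·V_s = 19.0 V.)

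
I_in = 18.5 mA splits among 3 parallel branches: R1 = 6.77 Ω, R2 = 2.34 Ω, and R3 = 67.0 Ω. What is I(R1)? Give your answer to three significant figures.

I ≈ 4.63 mA

Conductances: ΣG = 1/6.77 + 1/2.34 + 1/67.0 = 0.5900 (1/Ω).
By the current-divider rule, I = I_in · G_k/ΣG = 18.5 × 0.2504 = 4.632 mA.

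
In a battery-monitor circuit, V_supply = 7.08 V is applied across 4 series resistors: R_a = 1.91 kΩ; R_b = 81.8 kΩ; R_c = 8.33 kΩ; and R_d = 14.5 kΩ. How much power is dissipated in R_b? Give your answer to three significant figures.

Series current I = V_supply/ΣR = 7.08/106.5 = 0.06645 mA.
P = I²R = 0.004416 × 81.8 = 0.3612 mW.

P ≈ 0.361 mW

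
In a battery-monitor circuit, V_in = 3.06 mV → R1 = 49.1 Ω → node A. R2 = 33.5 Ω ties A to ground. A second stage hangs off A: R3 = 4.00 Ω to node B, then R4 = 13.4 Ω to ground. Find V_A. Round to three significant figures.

The second stage (R3 + R4 = 17.40 Ω) loads node A in parallel with R2.
Effective lower resistance at A: R2 ‖ 17.40 = 11.45 Ω.
So V_A = 3.06 × 0.1891 = 0.5787 mV.

V_A ≈ 0.579 mV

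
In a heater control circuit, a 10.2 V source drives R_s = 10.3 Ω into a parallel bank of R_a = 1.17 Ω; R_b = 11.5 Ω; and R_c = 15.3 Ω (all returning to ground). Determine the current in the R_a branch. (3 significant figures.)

I ≈ 0.767 A

Equivalent of the parallel group: R_p = 0.9930 Ω.
V_A by voltage divider: V_A = 10.2 × 0.9930/(10.3 + 0.9930) = 0.8969 V.
I(R_a) = V_A / R_a = 0.8969/1.17 = 0.7666 A.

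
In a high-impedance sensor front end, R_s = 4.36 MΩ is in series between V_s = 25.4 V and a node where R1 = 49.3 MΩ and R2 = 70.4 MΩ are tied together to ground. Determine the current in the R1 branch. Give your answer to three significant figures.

Combine the parallel branches: R_p = (1/49.3 + 1/70.4)⁻¹ = 29.00 MΩ.
Node voltage V_A = V_s · R_p/(R_s + R_p) = 25.4 × 0.8693 = 22.08 V.
I(R1) = V_A / R1 = 22.08/49.3 = 0.4479 µA.

I ≈ 0.448 µA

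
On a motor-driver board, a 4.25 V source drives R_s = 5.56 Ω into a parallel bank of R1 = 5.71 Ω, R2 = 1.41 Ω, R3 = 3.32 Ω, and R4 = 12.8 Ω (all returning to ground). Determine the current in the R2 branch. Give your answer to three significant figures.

I ≈ 0.376 A

Parallel bank: R_p = 1/(1/5.71 + 1/1.41 + 1/3.32 + 1/12.8) = 0.7913 Ω.
V_A by voltage divider: V_A = 4.25 × 0.7913/(5.56 + 0.7913) = 0.5295 V.
I(R2) = V_A / R2 = 0.5295/1.41 = 0.3755 A.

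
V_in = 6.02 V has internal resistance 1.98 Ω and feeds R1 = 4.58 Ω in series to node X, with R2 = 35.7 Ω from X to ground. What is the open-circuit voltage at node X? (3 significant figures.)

R1' = 1.98 + 4.58 = 6.560 Ω (source resistance + R1).
V_th is the unloaded tap voltage: V_in · R2/(R1'+R2) = 6.02 × 0.8448 = 5.086 V.

V_th ≈ 5.09 V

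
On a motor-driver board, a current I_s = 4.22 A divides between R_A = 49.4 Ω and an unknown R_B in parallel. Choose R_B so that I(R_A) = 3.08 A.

R_B ≈ 133 Ω

The fraction through R_A equals R_B/(R_A+R_B).
3.08/4.22 = R_B/(R_A + R_B) → R_B = R_A · (0.7299)/(1 − 0.7299) = 49.4 × 2.702 = 133.5 Ω.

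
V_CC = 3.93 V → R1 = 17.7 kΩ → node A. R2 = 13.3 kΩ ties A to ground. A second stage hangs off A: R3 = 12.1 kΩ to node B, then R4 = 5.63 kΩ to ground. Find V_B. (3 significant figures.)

The second stage (R3 + R4 = 17.73 kΩ) loads node A in parallel with R2.
Effective lower resistance at A: R2 ‖ 17.73 = 7.599 kΩ.
First divider: V_A = V_CC · 7.599/(17.7 + 7.599) = 1.180 V.
Then the unloaded second divider: V_B = V_A × R4/(R3+R4) = 1.180 × 0.3175 = 0.3749 V.

V_B ≈ 0.375 V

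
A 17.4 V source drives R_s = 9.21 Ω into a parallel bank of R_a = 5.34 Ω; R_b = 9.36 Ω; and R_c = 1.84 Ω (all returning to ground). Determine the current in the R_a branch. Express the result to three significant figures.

Combine the parallel branches: R_p = (1/5.34 + 1/9.36 + 1/1.84)⁻¹ = 1.194 Ω.
V_A by voltage divider: V_A = 17.4 × 1.194/(9.21 + 1.194) = 1.997 V.
Branch current I = V_A/R_a = 1.997/5.34 = 0.3739 A.

I ≈ 0.374 A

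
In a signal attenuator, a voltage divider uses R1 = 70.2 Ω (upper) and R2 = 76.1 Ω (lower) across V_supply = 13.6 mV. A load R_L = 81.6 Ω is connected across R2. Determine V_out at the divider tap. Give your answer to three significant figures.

R2 ‖ R_L = (76.1 × 81.6)/(76.1 + 81.6) = 39.38 Ω.
Now apply the divider: V_out = 13.6 × 0.3594 = 4.887 mV.
(Unloaded it would be 7.07 mV; the load pulls it down.)

V_out ≈ 4.89 mV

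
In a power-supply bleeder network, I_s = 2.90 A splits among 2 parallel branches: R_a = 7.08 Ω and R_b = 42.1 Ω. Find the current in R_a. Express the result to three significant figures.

For two parallel branches, I_k = I_s · (other R)/(sum of R).
I(R_a) = 2.90 × 42.1/(7.08 + 42.1) = 2.90 × 0.8560 = 2.483 A.

I ≈ 2.48 A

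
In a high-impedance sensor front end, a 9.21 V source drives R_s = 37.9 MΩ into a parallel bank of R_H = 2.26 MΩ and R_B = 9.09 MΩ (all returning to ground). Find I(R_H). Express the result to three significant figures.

I ≈ 0.186 µA

Parallel bank: R_p = 1/(1/2.26 + 1/9.09) = 1.810 MΩ.
V_A = 9.21 × 1.810/39.71 = 0.4198 V.
Branch current I = V_A/R_H = 0.4198/2.26 = 0.1857 µA.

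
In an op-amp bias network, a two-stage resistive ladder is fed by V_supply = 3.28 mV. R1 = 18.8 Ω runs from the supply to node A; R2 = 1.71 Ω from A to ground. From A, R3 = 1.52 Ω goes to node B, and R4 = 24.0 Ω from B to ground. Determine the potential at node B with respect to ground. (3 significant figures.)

V_B ≈ 0.242 mV

Node A sees R2 in parallel with the series input of stage 2, R3 + R4 = 25.52 Ω.
Effective lower resistance at A: R2 ‖ 25.52 = 1.603 Ω.
So V_A = 3.28 × 0.07855 = 0.2576 mV.
V_B = V_A × 0.9404 = 0.2423 mV.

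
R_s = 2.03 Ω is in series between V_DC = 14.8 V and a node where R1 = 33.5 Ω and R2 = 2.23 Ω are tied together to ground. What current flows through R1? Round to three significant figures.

Parallel bank: R_p = 1/(1/33.5 + 1/2.23) = 2.091 Ω.
V_A by voltage divider: V_A = 14.8 × 2.091/(2.03 + 2.091) = 7.509 V.
Branch current I = V_A/R1 = 7.509/33.5 = 0.2242 A.
(Equivalently: I_total = 3.592 A, then current-divider fraction G_k/ΣG = 0.06241.)

I ≈ 0.224 A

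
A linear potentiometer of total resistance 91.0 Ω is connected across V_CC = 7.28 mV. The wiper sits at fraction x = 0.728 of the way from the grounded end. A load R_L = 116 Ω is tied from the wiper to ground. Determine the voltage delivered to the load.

Lower segment x·R_p = 66.25 Ω; upper segment (1−x)·R_p = 24.75 Ω.
R_L loads the lower segment: effective lower R = 42.17 Ω.
V_out = 7.28 × 42.17/(24.75 + 42.17) = 4.587 mV.
(Unloaded: V_out = x·V_CC = 5.30 mV.)

V_out ≈ 4.59 mV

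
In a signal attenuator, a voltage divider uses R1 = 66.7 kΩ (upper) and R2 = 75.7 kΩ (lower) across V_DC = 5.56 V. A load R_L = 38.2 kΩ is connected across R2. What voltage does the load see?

V_out ≈ 1.53 V

First combine the lower leg with the load: R2 ‖ R_L = 25.39 kΩ.
Then V_out = V_DC · R2'/(R1 + R2') = 5.56 × 25.39/92.09 = 1.533 V.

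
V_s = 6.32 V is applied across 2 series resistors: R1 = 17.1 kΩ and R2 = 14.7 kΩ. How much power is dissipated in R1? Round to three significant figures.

ΣR = 31.80 kΩ → I = 6.32/31.80 = 0.1987 mA.
P(R1) = I²·R1 = (0.1987)² × 17.1 = 0.6754 mW.

P ≈ 0.675 mW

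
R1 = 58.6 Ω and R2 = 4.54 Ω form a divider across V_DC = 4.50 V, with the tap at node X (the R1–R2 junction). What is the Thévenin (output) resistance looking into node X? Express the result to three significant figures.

R_th ≈ 4.21 Ω

Zeroing V_DC shorts the top of R1 to ground, so R_th = R1 ‖ R2 = 4.214 Ω.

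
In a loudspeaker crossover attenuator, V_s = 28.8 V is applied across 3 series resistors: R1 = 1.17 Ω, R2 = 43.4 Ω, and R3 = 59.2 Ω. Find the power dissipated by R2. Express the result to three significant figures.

P ≈ 3.34 W

The common current is I = 28.8/103.8 = 0.2775 A.
P = I²R = 0.07703 × 43.4 = 3.343 W.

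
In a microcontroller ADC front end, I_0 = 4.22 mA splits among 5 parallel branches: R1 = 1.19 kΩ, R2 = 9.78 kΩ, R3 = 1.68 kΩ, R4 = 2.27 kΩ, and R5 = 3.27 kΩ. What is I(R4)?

Conductances: ΣG = 1/1.19 + 1/9.78 + 1/1.68 + 1/2.27 + 1/3.27 = 2.284 (1/kΩ).
Current divider: I(R4) = I_0 · G_k/ΣG = 4.22 × (0.4405/2.284) = 4.22 × 0.1929 = 0.8139 mA.

I ≈ 0.814 mA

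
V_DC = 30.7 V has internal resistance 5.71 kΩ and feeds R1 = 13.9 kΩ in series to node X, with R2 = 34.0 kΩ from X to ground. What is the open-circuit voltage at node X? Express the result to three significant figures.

V_th ≈ 19.5 V

R1' = 5.71 + 13.9 = 19.61 kΩ (source resistance + R1).
Open-circuit (no load on X): V_th = V_DC · R2/(R1' + R2) = 30.7 × 34.0/(19.61 + 34.0) = 19.47 V.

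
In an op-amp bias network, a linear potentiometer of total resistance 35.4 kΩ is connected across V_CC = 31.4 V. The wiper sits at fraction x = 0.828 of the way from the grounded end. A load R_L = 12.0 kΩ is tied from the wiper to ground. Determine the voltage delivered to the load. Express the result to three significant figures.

Lower segment x·R_p = 29.31 kΩ; upper segment (1−x)·R_p = 6.089 kΩ.
R_L loads the lower segment: effective lower R = 8.514 kΩ.
Loaded-divider output: V_out = 31.4 × 0.5830 = 18.31 V.
(Unloaded: V_out = x·V_CC = 26.0 V.)

V_out ≈ 18.3 V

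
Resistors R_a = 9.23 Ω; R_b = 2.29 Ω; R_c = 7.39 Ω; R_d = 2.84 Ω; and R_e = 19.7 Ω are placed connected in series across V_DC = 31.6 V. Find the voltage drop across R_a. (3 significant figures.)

V ≈ 7.04 V

Total series resistance ΣR = 9.23 + 2.29 + 7.39 + 2.84 + 19.7 = 41.45 Ω.
By the voltage-divider rule, V = 31.6 × 9.230/41.45 = 7.037 V.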